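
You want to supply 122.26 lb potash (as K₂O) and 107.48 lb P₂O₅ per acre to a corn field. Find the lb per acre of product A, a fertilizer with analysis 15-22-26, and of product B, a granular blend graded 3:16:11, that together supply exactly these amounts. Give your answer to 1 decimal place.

444.8 lb product A, 60.2 lb product B

Let a = lb of product A, b = lb of product B (per acre).
K₂O: 0.26·a + 0.11·b = 122.26
P₂O₅: 0.22·a + 0.16·b = 107.48
Eliminate b: (row1) − 0.11/0.16·(row2) → 0.10875·a = 48.3675, so a = 444.759.
Then b = (107.48 − 0.22·444.759) / 0.16 = 60.2069.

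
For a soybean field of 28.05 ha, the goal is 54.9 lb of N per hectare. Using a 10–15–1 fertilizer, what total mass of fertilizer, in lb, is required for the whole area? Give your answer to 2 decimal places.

15399.45 lb

Product per hectare = 54.9 / 10% = 549 lb.
Total product = 549 × 28.05 = 15399.45 lb.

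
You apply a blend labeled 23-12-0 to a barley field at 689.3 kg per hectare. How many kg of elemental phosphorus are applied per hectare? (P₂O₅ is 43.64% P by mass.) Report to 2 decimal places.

36.10 kg P per hectare

P₂O₅ per hectare = 689.3 × 12% = 82.716 kg.
Elemental P = 82.716 × 0.4364 = 36.0973 kg per hectare.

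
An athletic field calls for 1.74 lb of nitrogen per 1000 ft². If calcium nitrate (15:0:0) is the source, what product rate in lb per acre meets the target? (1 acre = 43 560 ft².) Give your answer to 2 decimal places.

Product per 1000 ft² = 1.74 / 15% = 11.6 lb.
Convert to per acre: 11.6 × 43.56 = 505.296 lb.

505.30 lb of product per acre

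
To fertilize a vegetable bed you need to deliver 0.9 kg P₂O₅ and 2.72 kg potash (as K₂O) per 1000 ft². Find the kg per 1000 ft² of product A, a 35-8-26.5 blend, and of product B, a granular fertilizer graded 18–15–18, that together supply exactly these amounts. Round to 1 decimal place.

9.7 kg product A, 0.8 kg product B

Per-1000 ft² balance (a = product A, b = product B):
P₂O₅: 0.08·a + 0.15·b = 0.9
K₂O: 0.265·a + 0.18·b = 2.72
Solving simultaneously: a = 9.70414, b = 0.824458.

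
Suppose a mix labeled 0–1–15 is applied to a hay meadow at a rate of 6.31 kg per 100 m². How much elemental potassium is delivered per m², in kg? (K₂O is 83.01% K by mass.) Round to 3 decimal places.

K₂O per 100 m² = 6.31 × 15% = 0.9465 kg.
Elemental K = 0.9465 × 0.8301 = 0.78569 kg per 100 m².
Convert to per m²: 0.78569 × 0.01 = 0.0078569 kg.

0.008 kg K per sq m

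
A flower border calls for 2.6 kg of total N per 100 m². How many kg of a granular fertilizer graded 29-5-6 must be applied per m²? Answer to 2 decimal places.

Product per 100 m² = 2.6 / 29% = 8.96552 kg.
Convert to per m²: 8.96552 × 0.01 = 0.0896552 kg.

0.09 kg of product per sq m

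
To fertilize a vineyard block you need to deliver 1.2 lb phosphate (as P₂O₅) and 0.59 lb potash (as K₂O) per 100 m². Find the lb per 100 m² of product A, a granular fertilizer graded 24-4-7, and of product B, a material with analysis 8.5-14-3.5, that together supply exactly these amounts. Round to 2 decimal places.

Per-100 m² balance (a = product A, b = product B):
P₂O₅: 0.04·a + 0.14·b = 1.2
K₂O: 0.07·a + 0.035·b = 0.59
Solving simultaneously: a = 4.83333, b = 7.19048.

4.83 lb product A, 7.19 lb product B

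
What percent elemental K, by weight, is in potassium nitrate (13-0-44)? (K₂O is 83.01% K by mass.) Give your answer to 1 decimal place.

%K = 44 × 0.8301 = 36.5244%.

36.5% K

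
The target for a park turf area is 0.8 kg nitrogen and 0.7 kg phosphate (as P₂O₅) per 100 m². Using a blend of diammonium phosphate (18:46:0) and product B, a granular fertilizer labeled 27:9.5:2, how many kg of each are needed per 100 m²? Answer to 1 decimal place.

1.1 kg diammonium phosphate, 2.3 kg product B

Let a = kg of diammonium phosphate, b = kg of product B (per 100 m²).
N: 0.18·a + 0.27·b = 0.8
P₂O₅: 0.46·a + 0.095·b = 0.7
Eliminate a: (row1) − 0.18/0.46·(row2) → 0.232826·b = 0.526087, so b = 2.25957.
Back-substitute: a = (0.8 − 0.27·2.25957) / 0.18 = 1.05509.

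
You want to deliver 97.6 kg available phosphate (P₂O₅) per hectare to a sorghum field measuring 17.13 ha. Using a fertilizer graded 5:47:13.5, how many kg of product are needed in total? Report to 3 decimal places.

3557.209 kg

Product per hectare = 97.6 / 47% = 207.66 kg.
Total product = 207.66 × 17.13 = 3557.2085 kg.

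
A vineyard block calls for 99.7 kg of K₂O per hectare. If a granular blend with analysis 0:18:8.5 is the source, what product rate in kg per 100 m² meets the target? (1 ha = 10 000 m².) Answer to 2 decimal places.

Product per hectare = 99.7 / 8.5% = 1172.94 kg.
Convert to per 100 m²: 1172.94 × 0.01 = 11.7294 kg.

11.73 kg of product per hundred sq m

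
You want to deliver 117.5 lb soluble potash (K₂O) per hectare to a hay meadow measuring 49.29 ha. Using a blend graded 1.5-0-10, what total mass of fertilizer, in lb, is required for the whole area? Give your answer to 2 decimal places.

57915.75 lb

Product per hectare = 117.5 / 10% = 1175 lb.
Total product = 1175 × 49.29 = 57915.75 lb.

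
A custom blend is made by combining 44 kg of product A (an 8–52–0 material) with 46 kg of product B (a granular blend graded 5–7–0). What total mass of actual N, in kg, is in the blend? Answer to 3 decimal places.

N mass = 8%×44 + 5%×46 = 5.82 kg.

5.820 kg N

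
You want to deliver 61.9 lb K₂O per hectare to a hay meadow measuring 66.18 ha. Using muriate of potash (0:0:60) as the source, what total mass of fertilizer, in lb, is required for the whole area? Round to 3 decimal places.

6827.570 lb

Product per hectare = 61.9 / 60% = 103.167 lb.
Total product = 103.167 × 66.18 = 6827.57 lb.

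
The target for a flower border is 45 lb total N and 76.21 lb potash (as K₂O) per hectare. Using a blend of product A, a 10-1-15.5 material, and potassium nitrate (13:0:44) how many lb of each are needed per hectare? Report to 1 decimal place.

414.8 lb product A, 27.1 lb potassium nitrate

With a, b = lb per hectare of product A and potassium nitrate:
N: 0.1·a + 0.13·b = 45
K₂O: 0.155·a + 0.44·b = 76.21
Eliminate a: (row1) − 0.1/0.155·(row2) → -0.153871·b = -4.16774, so b = 27.086.
Back-substitute: a = (45 − 0.13·27.086) / 0.1 = 414.788.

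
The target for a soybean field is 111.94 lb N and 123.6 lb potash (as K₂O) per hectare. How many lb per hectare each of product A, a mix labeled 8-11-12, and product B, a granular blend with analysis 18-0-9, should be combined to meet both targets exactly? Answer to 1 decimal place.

Per-hectare balance (a = product A, b = product B):
N: 0.08·a + 0.18·b = 111.94
K₂O: 0.12·a + 0.09·b = 123.6
Eliminate b: (row1) − 0.18/0.09·(row2) → -0.16·a = -135.26, so a = 845.375.
Then b = (123.6 − 0.12·845.375) / 0.09 = 246.167.

845.4 lb product A, 246.2 lb product B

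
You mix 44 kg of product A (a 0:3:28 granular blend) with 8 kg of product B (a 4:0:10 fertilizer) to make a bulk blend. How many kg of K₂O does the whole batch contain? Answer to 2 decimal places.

13.12 kg K₂O

K₂O mass = 28%×44 + 10%×8 = 13.12 kg.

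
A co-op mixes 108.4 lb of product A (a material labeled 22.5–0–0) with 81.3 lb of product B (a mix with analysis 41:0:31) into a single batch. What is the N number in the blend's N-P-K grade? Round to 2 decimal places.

Total mass = 108.4 + 81.3 = 189.7 lb.
N mass = 22.5%×108.4 + 41%×81.3 = 57.723 lb.
% N = 57.723 / 189.7 = 30.4286%.

30.43% N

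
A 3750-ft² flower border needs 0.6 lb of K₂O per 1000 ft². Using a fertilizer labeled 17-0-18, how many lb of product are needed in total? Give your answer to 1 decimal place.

12.5 lb

Product per 1000 ft² = 0.6 / 18% = 3.33333 lb.
Total product = 3.33333 × 3750 / 1000 = 12.5 lb.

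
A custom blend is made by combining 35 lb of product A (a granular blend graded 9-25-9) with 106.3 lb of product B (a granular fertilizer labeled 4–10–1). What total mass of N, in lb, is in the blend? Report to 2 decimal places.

7.40 lb N

N mass = 9%×35 + 4%×106.3 = 7.402 lb.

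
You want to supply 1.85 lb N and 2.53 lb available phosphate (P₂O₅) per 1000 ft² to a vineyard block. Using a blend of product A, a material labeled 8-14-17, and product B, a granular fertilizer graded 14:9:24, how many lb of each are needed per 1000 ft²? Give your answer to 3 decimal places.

Let a = lb of product A, b = lb of product B (per 1000 ft²).
N: 0.08·a + 0.14·b = 1.85
P₂O₅: 0.14·a + 0.09·b = 2.53
Solving simultaneously: a = 15.1371, b = 4.56452.

15.137 lb product A, 4.565 lb product B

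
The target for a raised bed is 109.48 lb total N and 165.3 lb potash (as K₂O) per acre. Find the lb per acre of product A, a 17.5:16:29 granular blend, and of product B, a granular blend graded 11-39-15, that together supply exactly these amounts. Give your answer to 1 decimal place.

311.7 lb product A, 499.4 lb product B

Let a = lb of product A, b = lb of product B (per acre).
N: 0.175·a + 0.11·b = 109.48
K₂O: 0.29·a + 0.15·b = 165.3
Eliminate b: (row1) − 0.11/0.15·(row2) → -0.0376667·a = -11.74, so a = 311.681.
Then b = (165.3 − 0.29·311.681) / 0.15 = 499.416.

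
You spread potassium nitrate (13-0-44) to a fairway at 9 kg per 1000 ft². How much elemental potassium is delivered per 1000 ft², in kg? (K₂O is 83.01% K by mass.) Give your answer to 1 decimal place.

K₂O per 1000 ft² = 9 × 44% = 3.96 kg.
Elemental K = 3.96 × 0.8301 = 3.2872 kg per 1000 ft².

3.3 kg K per thousand sq ft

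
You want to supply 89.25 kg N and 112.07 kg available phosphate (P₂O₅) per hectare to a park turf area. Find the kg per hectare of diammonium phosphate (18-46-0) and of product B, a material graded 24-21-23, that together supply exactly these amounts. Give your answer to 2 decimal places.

With a, b = kg per hectare of diammonium phosphate and product B:
N: 0.18·a + 0.24·b = 89.25
P₂O₅: 0.46·a + 0.21·b = 112.07
From row1: a = (89.25 − 0.24·b) / 0.18.
Into row2: 0.46·(89.25 − 0.24·b)/0.18 + 0.21·b = 112.07 → b = 287.636, a = 112.318.

112.32 kg diammonium phosphate, 287.64 kg product B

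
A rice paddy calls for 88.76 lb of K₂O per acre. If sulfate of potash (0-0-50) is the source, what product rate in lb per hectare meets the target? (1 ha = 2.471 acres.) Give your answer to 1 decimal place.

438.7 lb of product per hectare

Product per acre = 88.76 / 50% = 177.52 lb.
Convert to per hectare: 177.52 × 2.471 = 438.652 lb.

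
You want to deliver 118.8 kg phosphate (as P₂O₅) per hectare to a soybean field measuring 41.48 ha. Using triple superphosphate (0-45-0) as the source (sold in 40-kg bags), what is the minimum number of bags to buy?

274 bags

Product per hectare = 118.8 / 45% = 264 kg.
Total product = 264 × 41.48 = 10950.7 kg.
Bags = ⌈10950.7 / 40⌉ = 274.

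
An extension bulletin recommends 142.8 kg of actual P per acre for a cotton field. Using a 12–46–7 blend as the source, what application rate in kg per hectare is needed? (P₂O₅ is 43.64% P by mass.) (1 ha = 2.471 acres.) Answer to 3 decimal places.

1757.755 kg of product per hectare

As P₂O₅: 142.8 / 0.4364 = 327.223 kg per acre.
Product per acre = 327.223 / 46% = 711.354 kg.
Convert to per hectare: 711.354 × 2.471 = 1757.7552 kg.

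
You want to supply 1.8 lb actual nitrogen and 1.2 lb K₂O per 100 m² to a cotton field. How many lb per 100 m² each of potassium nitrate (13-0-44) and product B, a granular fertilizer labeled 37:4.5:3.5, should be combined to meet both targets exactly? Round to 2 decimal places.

2.41 lb potassium nitrate, 4.02 lb product B

With a, b = lb per 100 m² of potassium nitrate and product B:
N: 0.13·a + 0.37·b = 1.8
K₂O: 0.44·a + 0.035·b = 1.2
From row1: a = (1.8 − 0.37·b) / 0.13.
Into row2: 0.44·(1.8 − 0.37·b)/0.13 + 0.035·b = 1.2 → b = 4.01896, a = 2.40758.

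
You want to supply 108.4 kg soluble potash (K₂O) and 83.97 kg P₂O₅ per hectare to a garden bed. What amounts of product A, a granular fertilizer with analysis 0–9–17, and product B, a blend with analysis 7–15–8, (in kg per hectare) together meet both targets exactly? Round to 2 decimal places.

521.44 kg product A, 246.93 kg product B

With a, b = kg per hectare of product A and product B:
K₂O: 0.17·a + 0.08·b = 108.4
P₂O₅: 0.09·a + 0.15·b = 83.97
Solving simultaneously: a = 521.443, b = 246.934.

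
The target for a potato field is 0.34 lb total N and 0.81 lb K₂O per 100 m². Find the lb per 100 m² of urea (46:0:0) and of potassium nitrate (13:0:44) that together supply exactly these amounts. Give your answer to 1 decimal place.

0.2 lb urea, 1.8 lb potassium nitrate

With a, b = lb per 100 m² of urea and potassium nitrate:
N: 0.46·a + 0.13·b = 0.34
K₂O: 0·a + 0.44·b = 0.81
Solving simultaneously: a = 0.218874, b = 1.84091.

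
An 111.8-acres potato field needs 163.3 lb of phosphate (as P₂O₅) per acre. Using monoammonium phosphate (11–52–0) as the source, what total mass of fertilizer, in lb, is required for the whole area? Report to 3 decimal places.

Product per acre = 163.3 / 52% = 314.038 lb.
Total product = 314.038 × 111.8 = 35109.5 lb.

35109.500 lb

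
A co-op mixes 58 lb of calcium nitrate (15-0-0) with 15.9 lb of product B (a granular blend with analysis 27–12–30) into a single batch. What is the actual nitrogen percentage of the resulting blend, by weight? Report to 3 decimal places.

17.582% N

Total mass = 58 + 15.9 = 73.9 lb.
N mass = 15%×58 + 27%×15.9 = 12.993 lb.
% N = 12.993 / 73.9 = 17.5819%.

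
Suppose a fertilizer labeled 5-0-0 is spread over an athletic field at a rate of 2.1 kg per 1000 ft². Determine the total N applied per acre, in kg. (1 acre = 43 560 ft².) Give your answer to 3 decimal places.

4.574 kg N per acre

nitrogen per 1000 ft² = 2.1 × 5% = 0.105 kg.
Convert to per acre: 0.105 × 43.56 = 4.5738 kg.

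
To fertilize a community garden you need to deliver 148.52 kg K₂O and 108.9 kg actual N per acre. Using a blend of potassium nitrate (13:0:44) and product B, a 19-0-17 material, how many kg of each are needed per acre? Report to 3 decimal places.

157.818 kg potassium nitrate, 465.177 kg product B

Let a = kg of potassium nitrate, b = kg of product B (per acre).
K₂O: 0.44·a + 0.17·b = 148.52
N: 0.13·a + 0.19·b = 108.9
Eliminate b: (row1) − 0.17/0.19·(row2) → 0.323684·a = 51.0832, so a = 157.8179.
Then b = (108.9 − 0.13·157.8179) / 0.19 = 465.1772.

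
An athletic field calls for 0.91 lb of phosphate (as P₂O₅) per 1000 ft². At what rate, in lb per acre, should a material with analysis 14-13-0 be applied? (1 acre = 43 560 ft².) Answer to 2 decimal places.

304.92 lb of product per acre

Product per 1000 ft² = 0.91 / 13% = 7 lb.
Convert to per acre: 7 × 43.56 = 304.92 lb.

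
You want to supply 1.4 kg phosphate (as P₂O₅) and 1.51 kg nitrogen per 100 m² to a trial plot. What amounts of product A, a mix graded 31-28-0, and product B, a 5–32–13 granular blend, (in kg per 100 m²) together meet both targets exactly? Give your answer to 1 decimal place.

4.8 kg product A, 0.1 kg product B

With a, b = kg per 100 m² of product A and product B:
P₂O₅: 0.28·a + 0.32·b = 1.4
N: 0.31·a + 0.05·b = 1.51
Eliminate a: (row1) − 0.28/0.31·(row2) → 0.274839·b = 0.036129, so b = 0.131455.
Back-substitute: a = (1.4 − 0.32·0.131455) / 0.28 = 4.84977.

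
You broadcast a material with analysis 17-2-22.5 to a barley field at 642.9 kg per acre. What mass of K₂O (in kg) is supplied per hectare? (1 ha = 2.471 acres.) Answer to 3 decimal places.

357.436 kg K₂O per hectare

K₂O per acre = 642.9 × 22.5% = 144.653 kg.
Convert to per hectare: 144.653 × 2.471 = 357.4363 kg.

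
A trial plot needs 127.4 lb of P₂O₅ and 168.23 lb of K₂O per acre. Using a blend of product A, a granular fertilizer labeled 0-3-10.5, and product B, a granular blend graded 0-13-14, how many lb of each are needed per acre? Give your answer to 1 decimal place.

Let a = lb of product A, b = lb of product B (per acre).
P₂O₅: 0.03·a + 0.13·b = 127.4
K₂O: 0.105·a + 0.14·b = 168.23
Eliminate b: (row1) − 0.13/0.14·(row2) → -0.0675·a = -28.8136, so a = 426.868.
Then b = (168.23 − 0.105·426.868) / 0.14 = 881.492.

426.9 lb product A, 881.5 lb product B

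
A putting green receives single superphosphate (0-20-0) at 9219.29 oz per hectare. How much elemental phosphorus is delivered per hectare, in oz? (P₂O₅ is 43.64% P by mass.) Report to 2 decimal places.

804.66 oz P per hectare

P₂O₅ per hectare = 9219.29 × 20% = 1843.86 oz.
Elemental P = 1843.86 × 0.4364 = 804.6596 oz per hectare.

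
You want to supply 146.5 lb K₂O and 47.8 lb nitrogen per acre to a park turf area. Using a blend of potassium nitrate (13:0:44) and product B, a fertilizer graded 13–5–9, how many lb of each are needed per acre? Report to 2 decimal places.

324.02 lb potassium nitrate, 43.67 lb product B

Per-acre balance (a = potassium nitrate, b = product B):
K₂O: 0.44·a + 0.09·b = 146.5
N: 0.13·a + 0.13·b = 47.8
Eliminate a: (row1) − 0.44/0.13·(row2) → -0.35·b = -15.2846, so b = 43.6703.
Back-substitute: a = (146.5 − 0.09·43.6703) / 0.44 = 324.022.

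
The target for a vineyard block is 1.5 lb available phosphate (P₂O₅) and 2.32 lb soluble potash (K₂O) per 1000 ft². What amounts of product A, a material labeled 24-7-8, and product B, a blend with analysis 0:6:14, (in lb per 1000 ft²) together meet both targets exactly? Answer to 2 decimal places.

14.16 lb product A, 8.48 lb product B

With a, b = lb per 1000 ft² of product A and product B:
P₂O₅: 0.07·a + 0.06·b = 1.5
K₂O: 0.08·a + 0.14·b = 2.32
From row1: a = (1.5 − 0.06·b) / 0.07.
Into row2: 0.08·(1.5 − 0.06·b)/0.07 + 0.14·b = 2.32 → b = 8.48, a = 14.16.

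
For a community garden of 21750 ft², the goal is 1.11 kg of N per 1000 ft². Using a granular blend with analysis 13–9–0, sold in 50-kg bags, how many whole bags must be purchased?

4 bags

Product per 1000 ft² = 1.11 / 13% = 8.53846 kg.
Total product = 8.53846 × 21750 / 1000 = 185.712 kg.
Bags = ⌈185.712 / 50⌉ = 4.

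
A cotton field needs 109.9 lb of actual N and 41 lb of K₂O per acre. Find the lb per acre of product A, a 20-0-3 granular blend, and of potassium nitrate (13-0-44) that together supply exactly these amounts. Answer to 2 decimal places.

511.61 lb product A, 58.30 lb potassium nitrate

Let a = lb of product A, b = lb of potassium nitrate (per acre).
N: 0.2·a + 0.13·b = 109.9
K₂O: 0.03·a + 0.44·b = 41
Eliminate a: (row1) − 0.2/0.03·(row2) → -2.80333·b = -163.433, so b = 58.2996.
Back-substitute: a = (109.9 − 0.13·58.2996) / 0.2 = 511.605.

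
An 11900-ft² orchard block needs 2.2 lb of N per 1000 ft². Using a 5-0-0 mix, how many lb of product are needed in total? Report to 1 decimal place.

523.6 lb

Product per 1000 ft² = 2.2 / 5% = 44 lb.
Total product = 44 × 11900 / 1000 = 523.6 lb.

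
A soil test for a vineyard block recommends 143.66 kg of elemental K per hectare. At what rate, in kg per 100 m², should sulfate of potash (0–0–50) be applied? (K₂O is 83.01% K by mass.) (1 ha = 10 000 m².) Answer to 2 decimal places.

3.46 kg of product per hundred sq m

As K₂O: 143.66 / 0.8301 = 173.063 kg per hectare.
Product per hectare = 173.063 / 50% = 346.127 kg.
Convert to per 100 m²: 346.127 × 0.01 = 3.46127 kg.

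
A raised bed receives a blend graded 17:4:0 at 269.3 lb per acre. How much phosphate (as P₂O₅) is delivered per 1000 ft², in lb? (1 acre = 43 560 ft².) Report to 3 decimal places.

0.247 lb P₂O₅ per thousand sq ft

P₂O₅ per acre = 269.3 × 4% = 10.772 lb.
Convert to per 1000 ft²: 10.772 × 0.0229568 = 0.247291 lb.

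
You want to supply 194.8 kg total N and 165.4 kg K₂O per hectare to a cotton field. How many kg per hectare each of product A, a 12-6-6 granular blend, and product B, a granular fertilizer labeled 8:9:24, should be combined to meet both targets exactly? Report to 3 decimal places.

1396.667 kg product A, 340.000 kg product B

Let a = kg of product A, b = kg of product B (per hectare).
N: 0.12·a + 0.08·b = 194.8
K₂O: 0.06·a + 0.24·b = 165.4
Solving simultaneously: a = 1396.6667, b = 340.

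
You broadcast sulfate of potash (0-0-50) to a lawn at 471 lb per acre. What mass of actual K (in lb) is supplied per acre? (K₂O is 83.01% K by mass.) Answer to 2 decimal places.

K₂O per acre = 471 × 50% = 235.5 lb.
Elemental K = 235.5 × 0.8301 = 195.489 lb per acre.

195.49 lb K per acre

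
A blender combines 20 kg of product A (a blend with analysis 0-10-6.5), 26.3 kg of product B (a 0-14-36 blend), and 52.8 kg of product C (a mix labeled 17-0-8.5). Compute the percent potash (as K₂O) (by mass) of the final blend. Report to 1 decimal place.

15.4% K₂O

Total mass = 20 + 26.3 + 52.8 = 99.1 kg.
K₂O mass = 6.5%×20 + 36%×26.3 + 8.5%×52.8 = 15.256 kg.
% K₂O = 15.256 / 99.1 = 15.3946%.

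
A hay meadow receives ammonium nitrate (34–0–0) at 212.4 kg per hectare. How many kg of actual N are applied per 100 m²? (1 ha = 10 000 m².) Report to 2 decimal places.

0.72 kg N per hundred sq m

nitrogen per hectare = 212.4 × 34% = 72.216 kg.
Convert to per 100 m²: 72.216 × 0.01 = 0.72216 kg.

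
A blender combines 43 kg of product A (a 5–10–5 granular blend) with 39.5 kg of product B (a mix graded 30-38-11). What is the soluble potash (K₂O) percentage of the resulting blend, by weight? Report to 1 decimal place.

Total mass = 43 + 39.5 = 82.5 kg.
K₂O mass = 5%×43 + 11%×39.5 = 6.495 kg.
% K₂O = 6.495 / 82.5 = 7.87273%.

7.9% K₂O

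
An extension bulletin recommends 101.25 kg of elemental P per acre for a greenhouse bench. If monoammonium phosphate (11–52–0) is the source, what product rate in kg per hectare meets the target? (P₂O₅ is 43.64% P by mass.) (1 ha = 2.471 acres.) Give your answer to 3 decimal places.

1102.503 kg of product per hectare

As P₂O₅: 101.25 / 0.4364 = 232.012 kg per acre.
Product per acre = 232.012 / 52% = 446.177 kg.
Convert to per hectare: 446.177 × 2.471 = 1102.5028 kg.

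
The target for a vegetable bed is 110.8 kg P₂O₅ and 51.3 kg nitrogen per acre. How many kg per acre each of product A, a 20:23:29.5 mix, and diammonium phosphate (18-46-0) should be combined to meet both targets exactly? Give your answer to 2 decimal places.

With a, b = kg per acre of product A and diammonium phosphate:
P₂O₅: 0.23·a + 0.46·b = 110.8
N: 0.2·a + 0.18·b = 51.3
Eliminate b: (row1) − 0.46/0.18·(row2) → -0.281111·a = -20.3, so a = 72.2134.
Then b = (51.3 − 0.2·72.2134) / 0.18 = 204.763.

72.21 kg product A, 204.76 kg diammonium phosphate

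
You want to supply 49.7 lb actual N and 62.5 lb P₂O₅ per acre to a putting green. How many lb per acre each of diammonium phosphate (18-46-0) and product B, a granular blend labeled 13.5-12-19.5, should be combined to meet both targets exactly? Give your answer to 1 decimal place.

Let a = lb of diammonium phosphate, b = lb of product B (per acre).
N: 0.18·a + 0.135·b = 49.7
P₂O₅: 0.46·a + 0.12·b = 62.5
From row1: a = (49.7 − 0.135·b) / 0.18.
Into row2: 0.46·(49.7 − 0.135·b)/0.18 + 0.12·b = 62.5 → b = 286.716, a = 61.0741.

61.1 lb diammonium phosphate, 286.7 lb product B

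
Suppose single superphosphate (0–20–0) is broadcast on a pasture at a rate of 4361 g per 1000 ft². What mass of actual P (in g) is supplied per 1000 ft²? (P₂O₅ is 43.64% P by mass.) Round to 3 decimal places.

380.628 g P per thousand sq ft

P₂O₅ per 1000 ft² = 4361 × 20% = 872.2 g.
Elemental P = 872.2 × 0.4364 = 380.6281 g per 1000 ft².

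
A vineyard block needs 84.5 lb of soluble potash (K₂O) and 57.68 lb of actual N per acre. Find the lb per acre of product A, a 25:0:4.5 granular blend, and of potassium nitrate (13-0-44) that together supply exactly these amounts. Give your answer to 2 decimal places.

138.21 lb product A, 177.91 lb potassium nitrate

Per-acre balance (a = product A, b = potassium nitrate):
K₂O: 0.045·a + 0.44·b = 84.5
N: 0.25·a + 0.13·b = 57.68
Eliminate a: (row1) − 0.045/0.25·(row2) → 0.4166·b = 74.1176, so b = 177.911.
Back-substitute: a = (84.5 − 0.44·177.911) / 0.045 = 138.206.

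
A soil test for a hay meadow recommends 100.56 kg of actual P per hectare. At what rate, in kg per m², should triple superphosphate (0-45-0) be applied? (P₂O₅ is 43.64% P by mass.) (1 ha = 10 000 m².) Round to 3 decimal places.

As P₂O₅: 100.56 / 0.4364 = 230.431 kg per hectare.
Product per hectare = 230.431 / 45% = 512.068 kg.
Convert to per m²: 512.068 × 0.0001 = 0.0512068 kg.

0.051 kg of product per sq m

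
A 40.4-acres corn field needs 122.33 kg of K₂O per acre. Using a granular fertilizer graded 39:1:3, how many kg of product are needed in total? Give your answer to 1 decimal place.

Product per acre = 122.33 / 3% = 4077.67 kg.
Total product = 4077.67 × 40.4 = 164737.73 kg.

164737.7 kg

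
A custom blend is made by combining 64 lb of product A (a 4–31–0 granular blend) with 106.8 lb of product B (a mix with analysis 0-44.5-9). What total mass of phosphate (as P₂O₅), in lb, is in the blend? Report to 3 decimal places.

67.366 lb P₂O₅

P₂O₅ mass = 31%×64 + 44.5%×106.8 = 67.366 lb.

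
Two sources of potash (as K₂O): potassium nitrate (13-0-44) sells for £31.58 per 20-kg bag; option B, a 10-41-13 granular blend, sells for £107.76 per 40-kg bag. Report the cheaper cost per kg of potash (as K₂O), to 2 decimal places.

£3.59 per kg K₂O (potassium nitrate)

potassium nitrate: K₂O per bag = 20 × 44% = 8.8 kg; cost = 31.58 / 8.8 = £3.5886/kg K₂O.
option B: K₂O per bag = 40 × 13% = 5.2 kg; cost = 107.76 / 5.2 = £20.7231/kg K₂O.
potassium nitrate is cheaper.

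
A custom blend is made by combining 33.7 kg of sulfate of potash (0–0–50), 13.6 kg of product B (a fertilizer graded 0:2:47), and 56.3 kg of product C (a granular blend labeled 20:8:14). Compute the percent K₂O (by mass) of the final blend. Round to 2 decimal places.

Total mass = 33.7 + 13.6 + 56.3 = 103.6 kg.
K₂O mass = 50%×33.7 + 47%×13.6 + 14%×56.3 = 31.124 kg.
% K₂O = 31.124 / 103.6 = 30.0425%.

30.04% K₂O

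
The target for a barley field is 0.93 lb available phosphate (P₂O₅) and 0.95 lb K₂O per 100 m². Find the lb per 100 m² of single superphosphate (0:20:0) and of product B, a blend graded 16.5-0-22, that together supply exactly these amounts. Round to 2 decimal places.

With a, b = lb per 100 m² of single superphosphate and product B:
P₂O₅: 0.2·a + 0·b = 0.93
K₂O: 0·a + 0.22·b = 0.95
Solving simultaneously: a = 4.65, b = 4.31818.

4.65 lb single superphosphate, 4.32 lb product B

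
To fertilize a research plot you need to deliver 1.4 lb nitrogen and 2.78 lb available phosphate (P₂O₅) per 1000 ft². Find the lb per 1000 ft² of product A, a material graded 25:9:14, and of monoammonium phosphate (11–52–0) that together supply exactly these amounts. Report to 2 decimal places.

3.52 lb product A, 4.74 lb monoammonium phosphate

Per-1000 ft² balance (a = product A, b = monoammonium phosphate):
N: 0.25·a + 0.11·b = 1.4
P₂O₅: 0.09·a + 0.52·b = 2.78
Solving simultaneously: a = 3.5154, b = 4.73772.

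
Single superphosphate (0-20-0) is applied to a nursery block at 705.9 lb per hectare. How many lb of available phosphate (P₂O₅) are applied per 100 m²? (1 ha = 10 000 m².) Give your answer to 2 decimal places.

P₂O₅ per hectare = 705.9 × 20% = 141.18 lb.
Convert to per 100 m²: 141.18 × 0.01 = 1.4118 lb.

1.41 lb P₂O₅ per hundred sq m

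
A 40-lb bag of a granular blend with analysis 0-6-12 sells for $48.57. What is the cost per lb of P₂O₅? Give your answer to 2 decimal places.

P₂O₅ in bag = 40 × 6% = 2.4 lb.
Cost per lb P₂O₅ = $48.57 / 2.4 = $20.2375.

$20.24 per lb P₂O₅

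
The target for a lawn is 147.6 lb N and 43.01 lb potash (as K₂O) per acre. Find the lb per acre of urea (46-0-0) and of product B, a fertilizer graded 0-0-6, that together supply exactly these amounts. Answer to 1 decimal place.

Let a = lb of urea, b = lb of product B (per acre).
N: 0.46·a + 0·b = 147.6
K₂O: 0·a + 0.06·b = 43.01
Solving simultaneously: a = 320.87, b = 716.833.

320.9 lb urea, 716.8 lb product B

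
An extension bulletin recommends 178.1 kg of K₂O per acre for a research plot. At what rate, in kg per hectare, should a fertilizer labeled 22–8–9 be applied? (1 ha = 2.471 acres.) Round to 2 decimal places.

4889.83 kg of product per hectare

Product per acre = 178.1 / 9% = 1978.89 kg.
Convert to per hectare: 1978.89 × 2.471 = 4889.834 kg.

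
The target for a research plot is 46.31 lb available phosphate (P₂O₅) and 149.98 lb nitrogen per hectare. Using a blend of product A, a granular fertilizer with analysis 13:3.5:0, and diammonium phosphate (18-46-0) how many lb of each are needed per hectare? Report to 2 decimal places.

1133.74 lb product A, 14.41 lb diammonium phosphate

With a, b = lb per hectare of product A and diammonium phosphate:
P₂O₅: 0.035·a + 0.46·b = 46.31
N: 0.13·a + 0.18·b = 149.98
From row1: a = (46.31 − 0.46·b) / 0.035.
Into row2: 0.13·(46.31 − 0.46·b)/0.035 + 0.18·b = 149.98 → b = 14.4112, a = 1133.738.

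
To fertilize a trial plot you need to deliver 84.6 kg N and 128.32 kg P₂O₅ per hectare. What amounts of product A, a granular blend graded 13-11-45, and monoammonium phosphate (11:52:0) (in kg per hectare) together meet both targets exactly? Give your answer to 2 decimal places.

538.32 kg product A, 132.89 kg monoammonium phosphate

Let a = kg of product A, b = kg of monoammonium phosphate (per hectare).
N: 0.13·a + 0.11·b = 84.6
P₂O₅: 0.11·a + 0.52·b = 128.32
Solving simultaneously: a = 538.321, b = 132.894.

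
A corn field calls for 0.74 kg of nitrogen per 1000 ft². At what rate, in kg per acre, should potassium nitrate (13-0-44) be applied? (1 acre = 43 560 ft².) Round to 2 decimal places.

Product per 1000 ft² = 0.74 / 13% = 5.69231 kg.
Convert to per acre: 5.69231 × 43.56 = 247.957 kg.

247.96 kg of product per acre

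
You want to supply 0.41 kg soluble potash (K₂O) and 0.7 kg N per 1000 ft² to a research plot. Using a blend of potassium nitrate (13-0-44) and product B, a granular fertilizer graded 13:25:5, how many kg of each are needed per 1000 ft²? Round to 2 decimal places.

Let a = kg of potassium nitrate, b = kg of product B (per 1000 ft²).
K₂O: 0.44·a + 0.05·b = 0.41
N: 0.13·a + 0.13·b = 0.7
From row1: a = (0.41 − 0.05·b) / 0.44.
Into row2: 0.13·(0.41 − 0.05·b)/0.44 + 0.13·b = 0.7 → b = 5.02367, a = 0.360947.

0.36 kg potassium nitrate, 5.02 kg product B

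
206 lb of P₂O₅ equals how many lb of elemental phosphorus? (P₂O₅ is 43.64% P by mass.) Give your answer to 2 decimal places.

89.90 lb P

P = 206 × 0.4364 = 89.8984 lb.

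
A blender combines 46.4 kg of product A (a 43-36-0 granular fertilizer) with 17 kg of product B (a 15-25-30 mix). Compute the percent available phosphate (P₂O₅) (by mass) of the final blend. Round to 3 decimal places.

Total mass = 46.4 + 17 = 63.4 kg.
P₂O₅ mass = 36%×46.4 + 25%×17 = 20.954 kg.
% P₂O₅ = 20.954 / 63.4 = 33.05047%.

33.050% P₂O₅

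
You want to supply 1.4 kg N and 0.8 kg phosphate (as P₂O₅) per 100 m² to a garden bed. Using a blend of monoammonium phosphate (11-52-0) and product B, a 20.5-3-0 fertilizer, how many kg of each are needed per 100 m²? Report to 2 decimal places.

With a, b = kg per 100 m² of monoammonium phosphate and product B:
N: 0.11·a + 0.205·b = 1.4
P₂O₅: 0.52·a + 0.03·b = 0.8
Solving simultaneously: a = 1.18103, b = 6.19555.

1.18 kg monoammonium phosphate, 6.20 kg product B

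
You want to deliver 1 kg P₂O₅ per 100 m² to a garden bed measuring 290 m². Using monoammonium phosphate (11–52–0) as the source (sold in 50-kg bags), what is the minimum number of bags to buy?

Product per 100 m² = 1 / 52% = 1.92308 kg.
Total product = 1.92308 × 290 / 100 = 5.57692 kg.
Bags = ⌈5.57692 / 50⌉ = 1.

1 bags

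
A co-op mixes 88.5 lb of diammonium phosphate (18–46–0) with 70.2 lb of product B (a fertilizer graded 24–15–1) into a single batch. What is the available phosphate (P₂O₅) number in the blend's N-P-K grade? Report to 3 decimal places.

Total mass = 88.5 + 70.2 = 158.7 lb.
P₂O₅ mass = 46%×88.5 + 15%×70.2 = 51.24 lb.
% P₂O₅ = 51.24 / 158.7 = 32.2873%.

32.287% P₂O₅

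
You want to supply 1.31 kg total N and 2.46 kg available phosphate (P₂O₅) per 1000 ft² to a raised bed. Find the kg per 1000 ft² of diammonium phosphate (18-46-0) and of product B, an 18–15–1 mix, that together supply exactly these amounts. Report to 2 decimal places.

4.41 kg diammonium phosphate, 2.86 kg product B

Per-1000 ft² balance (a = diammonium phosphate, b = product B):
N: 0.18·a + 0.18·b = 1.31
P₂O₅: 0.46·a + 0.15·b = 2.46
Eliminate b: (row1) − 0.18/0.15·(row2) → -0.372·a = -1.642, so a = 4.41398.
Then b = (2.46 − 0.46·4.41398) / 0.15 = 2.8638.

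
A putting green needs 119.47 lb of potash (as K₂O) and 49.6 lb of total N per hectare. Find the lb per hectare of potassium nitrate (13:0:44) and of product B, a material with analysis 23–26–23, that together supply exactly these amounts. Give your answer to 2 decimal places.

225.39 lb potassium nitrate, 88.26 lb product B

Let a = lb of potassium nitrate, b = lb of product B (per hectare).
K₂O: 0.44·a + 0.23·b = 119.47
N: 0.13·a + 0.23·b = 49.6
Solving simultaneously: a = 225.387, b = 88.2595.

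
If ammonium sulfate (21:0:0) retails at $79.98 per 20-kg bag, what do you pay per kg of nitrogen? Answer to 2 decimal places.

N in bag = 20 × 21% = 4.2 kg.
Cost per kg N = $79.98 / 4.2 = $19.0429.

$19.04 per kg N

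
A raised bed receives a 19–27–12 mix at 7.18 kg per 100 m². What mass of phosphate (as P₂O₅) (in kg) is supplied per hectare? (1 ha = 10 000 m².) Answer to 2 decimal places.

P₂O₅ per 100 m² = 7.18 × 27% = 1.9386 kg.
Convert to per hectare: 1.9386 × 100 = 193.86 kg.

193.86 kg P₂O₅ per hectare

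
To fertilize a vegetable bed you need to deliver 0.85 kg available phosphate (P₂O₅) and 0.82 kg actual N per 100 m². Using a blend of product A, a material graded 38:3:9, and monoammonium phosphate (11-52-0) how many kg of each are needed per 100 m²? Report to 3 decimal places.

1.713 kg product A, 1.536 kg monoammonium phosphate

Per-100 m² balance (a = product A, b = monoammonium phosphate):
P₂O₅: 0.03·a + 0.52·b = 0.85
N: 0.38·a + 0.11·b = 0.82
Eliminate a: (row1) − 0.03/0.38·(row2) → 0.511316·b = 0.785263, so b = 1.53577.
Back-substitute: a = (0.85 − 0.52·1.53577) / 0.03 = 1.71333.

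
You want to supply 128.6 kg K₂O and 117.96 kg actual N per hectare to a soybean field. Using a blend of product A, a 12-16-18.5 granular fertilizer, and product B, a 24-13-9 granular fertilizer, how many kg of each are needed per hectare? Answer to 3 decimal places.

Per-hectare balance (a = product A, b = product B):
K₂O: 0.185·a + 0.09·b = 128.6
N: 0.12·a + 0.24·b = 117.96
Solving simultaneously: a = 602.6071, b = 190.1964.

602.607 kg product A, 190.196 kg product B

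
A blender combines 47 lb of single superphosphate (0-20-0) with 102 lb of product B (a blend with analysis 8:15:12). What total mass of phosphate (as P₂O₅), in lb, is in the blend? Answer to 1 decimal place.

24.7 lb P₂O₅

P₂O₅ mass = 20%×47 + 15%×102 = 24.7 lb.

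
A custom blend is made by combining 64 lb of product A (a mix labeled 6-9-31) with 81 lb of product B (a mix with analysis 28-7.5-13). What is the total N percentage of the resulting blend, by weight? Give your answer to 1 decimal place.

18.3% N

Total mass = 64 + 81 = 145 lb.
N mass = 6%×64 + 28%×81 = 26.52 lb.
% N = 26.52 / 145 = 18.2897%.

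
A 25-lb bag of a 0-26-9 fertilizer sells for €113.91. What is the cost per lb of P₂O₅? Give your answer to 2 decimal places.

P₂O₅ in bag = 25 × 26% = 6.5 lb.
Cost per lb P₂O₅ = €113.91 / 6.5 = €17.5246.

€17.52 per lb P₂O₅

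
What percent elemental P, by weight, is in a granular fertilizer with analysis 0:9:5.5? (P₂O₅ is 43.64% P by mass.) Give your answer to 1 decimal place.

%P = 9 × 0.4364 = 3.9276%.

3.9% P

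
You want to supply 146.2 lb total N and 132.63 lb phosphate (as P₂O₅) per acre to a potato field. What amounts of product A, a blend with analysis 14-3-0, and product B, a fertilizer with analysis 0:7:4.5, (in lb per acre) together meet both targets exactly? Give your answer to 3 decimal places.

1044.286 lb product A, 1447.163 lb product B

Let a = lb of product A, b = lb of product B (per acre).
N: 0.14·a + 0·b = 146.2
P₂O₅: 0.03·a + 0.07·b = 132.63
Solving simultaneously: a = 1044.2857, b = 1447.1633.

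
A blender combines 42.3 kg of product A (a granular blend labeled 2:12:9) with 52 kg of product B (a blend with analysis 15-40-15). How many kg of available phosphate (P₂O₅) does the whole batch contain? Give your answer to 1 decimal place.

P₂O₅ mass = 12%×42.3 + 40%×52 = 25.876 kg.

25.9 kg P₂O₅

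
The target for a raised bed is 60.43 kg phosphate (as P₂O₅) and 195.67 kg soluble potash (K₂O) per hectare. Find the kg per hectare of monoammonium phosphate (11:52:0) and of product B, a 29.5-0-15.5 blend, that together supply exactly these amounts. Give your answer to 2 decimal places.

Let a = kg of monoammonium phosphate, b = kg of product B (per hectare).
P₂O₅: 0.52·a + 0·b = 60.43
K₂O: 0·a + 0.155·b = 195.67
Solving simultaneously: a = 116.212, b = 1262.387.

116.21 kg monoammonium phosphate, 1262.39 kg product B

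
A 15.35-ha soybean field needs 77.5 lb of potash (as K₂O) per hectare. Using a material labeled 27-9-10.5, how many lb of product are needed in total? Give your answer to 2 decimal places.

11329.76 lb

Product per hectare = 77.5 / 10.5% = 738.095 lb.
Total product = 738.095 × 15.35 = 11329.762 lb.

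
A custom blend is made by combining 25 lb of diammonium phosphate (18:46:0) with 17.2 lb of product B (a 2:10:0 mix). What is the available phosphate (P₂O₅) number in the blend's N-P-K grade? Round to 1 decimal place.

Total mass = 25 + 17.2 = 42.2 lb.
P₂O₅ mass = 46%×25 + 10%×17.2 = 13.22 lb.
% P₂O₅ = 13.22 / 42.2 = 31.327%.

31.3% P₂O₅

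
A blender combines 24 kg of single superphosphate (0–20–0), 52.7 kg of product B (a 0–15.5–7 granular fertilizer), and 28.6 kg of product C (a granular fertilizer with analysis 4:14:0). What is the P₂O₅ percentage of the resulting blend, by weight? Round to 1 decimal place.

Total mass = 24 + 52.7 + 28.6 = 105.3 kg.
P₂O₅ mass = 20%×24 + 15.5%×52.7 + 14%×28.6 = 16.9725 kg.
% P₂O₅ = 16.9725 / 105.3 = 16.1182%.

16.1% P₂O₅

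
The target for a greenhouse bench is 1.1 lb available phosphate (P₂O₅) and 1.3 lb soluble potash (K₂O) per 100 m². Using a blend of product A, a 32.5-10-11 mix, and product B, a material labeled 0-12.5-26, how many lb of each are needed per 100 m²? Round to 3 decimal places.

10.082 lb product A, 0.735 lb product B

Per-100 m² balance (a = product A, b = product B):
P₂O₅: 0.1·a + 0.125·b = 1.1
K₂O: 0.11·a + 0.26·b = 1.3
Eliminate a: (row1) − 0.1/0.11·(row2) → -0.111364·b = -0.0818182, so b = 0.734694.
Back-substitute: a = (1.1 − 0.125·0.734694) / 0.1 = 10.0816.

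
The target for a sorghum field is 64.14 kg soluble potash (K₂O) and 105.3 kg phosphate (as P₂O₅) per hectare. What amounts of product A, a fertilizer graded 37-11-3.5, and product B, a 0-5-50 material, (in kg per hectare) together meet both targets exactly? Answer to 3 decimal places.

928.507 kg product A, 63.285 kg product B

Let a = kg of product A, b = kg of product B (per hectare).
K₂O: 0.035·a + 0.5·b = 64.14
P₂O₅: 0.11·a + 0.05·b = 105.3
Solving simultaneously: a = 928.50704, b = 63.2845.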